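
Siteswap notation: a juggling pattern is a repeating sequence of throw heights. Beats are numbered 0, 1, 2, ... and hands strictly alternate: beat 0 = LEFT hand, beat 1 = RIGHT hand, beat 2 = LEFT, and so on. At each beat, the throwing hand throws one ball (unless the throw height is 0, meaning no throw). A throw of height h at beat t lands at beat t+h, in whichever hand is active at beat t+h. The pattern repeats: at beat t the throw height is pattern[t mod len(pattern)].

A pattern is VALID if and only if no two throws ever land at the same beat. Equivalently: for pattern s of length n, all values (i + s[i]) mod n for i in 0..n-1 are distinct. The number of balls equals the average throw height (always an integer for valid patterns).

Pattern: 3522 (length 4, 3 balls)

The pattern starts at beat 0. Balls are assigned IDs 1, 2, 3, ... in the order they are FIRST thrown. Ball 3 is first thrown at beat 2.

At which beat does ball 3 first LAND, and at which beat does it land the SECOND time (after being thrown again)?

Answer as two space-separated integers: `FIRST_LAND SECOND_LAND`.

Beat 0 (L): throw ball1 h=3 -> lands@3:R; in-air after throw: [b1@3:R]
Beat 1 (R): throw ball2 h=5 -> lands@6:L; in-air after throw: [b1@3:R b2@6:L]
Beat 2 (L): throw ball3 h=2 -> lands@4:L; in-air after throw: [b1@3:R b3@4:L b2@6:L]
Beat 3 (R): throw ball1 h=2 -> lands@5:R; in-air after throw: [b3@4:L b1@5:R b2@6:L]
Beat 4 (L): throw ball3 h=3 -> lands@7:R; in-air after throw: [b1@5:R b2@6:L b3@7:R]
Beat 5 (R): throw ball1 h=5 -> lands@10:L; in-air after throw: [b2@6:L b3@7:R b1@10:L]
Beat 6 (L): throw ball2 h=2 -> lands@8:L; in-air after throw: [b3@7:R b2@8:L b1@10:L]
Beat 7 (R): throw ball3 h=2 -> lands@9:R; in-air after throw: [b2@8:L b3@9:R b1@10:L]
Ball 3: thrown@2 h=2 -> first land @4; rethrown@4 h=3 -> second land @7

Answer: 4 7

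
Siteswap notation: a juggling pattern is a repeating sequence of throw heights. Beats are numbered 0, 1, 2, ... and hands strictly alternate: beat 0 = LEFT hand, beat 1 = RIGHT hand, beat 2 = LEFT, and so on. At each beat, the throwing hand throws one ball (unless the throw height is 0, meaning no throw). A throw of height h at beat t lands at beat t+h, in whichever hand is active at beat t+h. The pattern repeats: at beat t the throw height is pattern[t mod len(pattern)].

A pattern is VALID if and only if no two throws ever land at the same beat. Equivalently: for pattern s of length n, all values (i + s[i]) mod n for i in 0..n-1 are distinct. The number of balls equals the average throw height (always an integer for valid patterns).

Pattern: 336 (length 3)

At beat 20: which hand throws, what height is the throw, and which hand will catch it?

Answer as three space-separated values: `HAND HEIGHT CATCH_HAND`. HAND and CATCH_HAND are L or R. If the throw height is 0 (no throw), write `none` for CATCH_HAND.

Beat 20: 20 mod 2 = 0, so hand = L
Throw height = pattern[20 mod 3] = pattern[2] = 6
Lands at beat 20+6=26, 26 mod 2 = 0, so catch hand = L

Answer: L 6 L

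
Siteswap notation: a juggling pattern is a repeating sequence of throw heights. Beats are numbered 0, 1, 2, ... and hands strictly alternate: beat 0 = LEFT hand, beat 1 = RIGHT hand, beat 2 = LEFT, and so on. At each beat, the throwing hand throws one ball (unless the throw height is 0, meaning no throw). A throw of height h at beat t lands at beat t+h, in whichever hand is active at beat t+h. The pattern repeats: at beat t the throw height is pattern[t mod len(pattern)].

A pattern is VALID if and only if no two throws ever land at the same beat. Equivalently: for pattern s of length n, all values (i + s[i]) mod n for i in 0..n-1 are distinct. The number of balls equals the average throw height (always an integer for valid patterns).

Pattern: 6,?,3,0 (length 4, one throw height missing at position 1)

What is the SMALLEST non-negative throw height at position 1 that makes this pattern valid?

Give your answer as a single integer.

Answer: 3

Derivation:
i=0: (0 + 6) mod 4 = 2
i=1: s[i]=? (unknown)
i=2: (2 + 3) mod 4 = 1
i=3: (3 + 0) mod 4 = 3
Known residues: [1, 2, 3]; need a permutation of 0..3, so missing residue r = 0
Need (1 + s) mod 4 = 0; smallest s = (0 - 1) mod 4 = 3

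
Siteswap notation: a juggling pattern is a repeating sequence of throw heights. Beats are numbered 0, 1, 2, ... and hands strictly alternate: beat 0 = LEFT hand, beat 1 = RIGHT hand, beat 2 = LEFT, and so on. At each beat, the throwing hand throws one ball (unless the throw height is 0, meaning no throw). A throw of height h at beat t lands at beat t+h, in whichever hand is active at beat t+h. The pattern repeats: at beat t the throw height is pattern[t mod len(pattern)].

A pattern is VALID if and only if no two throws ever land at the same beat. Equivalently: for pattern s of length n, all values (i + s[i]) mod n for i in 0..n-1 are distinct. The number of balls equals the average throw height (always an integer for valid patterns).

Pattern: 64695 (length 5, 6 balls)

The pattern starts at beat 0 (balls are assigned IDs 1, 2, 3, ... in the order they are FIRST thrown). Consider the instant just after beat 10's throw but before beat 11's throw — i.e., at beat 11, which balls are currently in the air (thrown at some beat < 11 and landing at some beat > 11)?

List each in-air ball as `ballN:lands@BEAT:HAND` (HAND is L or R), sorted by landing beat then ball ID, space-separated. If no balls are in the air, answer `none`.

Beat 0 (L): throw ball1 h=6 -> lands@6:L; in-air after throw: [b1@6:L]
Beat 1 (R): throw ball2 h=4 -> lands@5:R; in-air after throw: [b2@5:R b1@6:L]
Beat 2 (L): throw ball3 h=6 -> lands@8:L; in-air after throw: [b2@5:R b1@6:L b3@8:L]
Beat 3 (R): throw ball4 h=9 -> lands@12:L; in-air after throw: [b2@5:R b1@6:L b3@8:L b4@12:L]
Beat 4 (L): throw ball5 h=5 -> lands@9:R; in-air after throw: [b2@5:R b1@6:L b3@8:L b5@9:R b4@12:L]
Beat 5 (R): throw ball2 h=6 -> lands@11:R; in-air after throw: [b1@6:L b3@8:L b5@9:R b2@11:R b4@12:L]
Beat 6 (L): throw ball1 h=4 -> lands@10:L; in-air after throw: [b3@8:L b5@9:R b1@10:L b2@11:R b4@12:L]
Beat 7 (R): throw ball6 h=6 -> lands@13:R; in-air after throw: [b3@8:L b5@9:R b1@10:L b2@11:R b4@12:L b6@13:R]
Beat 8 (L): throw ball3 h=9 -> lands@17:R; in-air after throw: [b5@9:R b1@10:L b2@11:R b4@12:L b6@13:R b3@17:R]
Beat 9 (R): throw ball5 h=5 -> lands@14:L; in-air after throw: [b1@10:L b2@11:R b4@12:L b6@13:R b5@14:L b3@17:R]
Beat 10 (L): throw ball1 h=6 -> lands@16:L; in-air after throw: [b2@11:R b4@12:L b6@13:R b5@14:L b1@16:L b3@17:R]
Beat 11 (R): throw ball2 h=4 -> lands@15:R; in-air after throw: [b4@12:L b6@13:R b5@14:L b2@15:R b1@16:L b3@17:R]

Answer: ball4:lands@12:L ball6:lands@13:R ball5:lands@14:L ball1:lands@16:L ball3:lands@17:R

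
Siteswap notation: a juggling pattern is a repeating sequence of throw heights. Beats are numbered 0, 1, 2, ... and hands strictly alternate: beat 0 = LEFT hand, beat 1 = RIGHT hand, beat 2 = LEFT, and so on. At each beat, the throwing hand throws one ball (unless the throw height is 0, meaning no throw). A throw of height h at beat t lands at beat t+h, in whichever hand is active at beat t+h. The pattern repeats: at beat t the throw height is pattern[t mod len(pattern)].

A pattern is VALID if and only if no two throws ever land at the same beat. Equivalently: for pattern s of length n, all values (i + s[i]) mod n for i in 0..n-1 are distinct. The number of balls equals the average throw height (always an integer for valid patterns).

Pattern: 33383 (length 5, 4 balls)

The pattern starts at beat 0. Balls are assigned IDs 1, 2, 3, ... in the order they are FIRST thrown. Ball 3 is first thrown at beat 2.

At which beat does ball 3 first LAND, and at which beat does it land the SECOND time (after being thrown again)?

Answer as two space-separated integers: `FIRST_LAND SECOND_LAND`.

Beat 0 (L): throw ball1 h=3 -> lands@3:R; in-air after throw: [b1@3:R]
Beat 1 (R): throw ball2 h=3 -> lands@4:L; in-air after throw: [b1@3:R b2@4:L]
Beat 2 (L): throw ball3 h=3 -> lands@5:R; in-air after throw: [b1@3:R b2@4:L b3@5:R]
Beat 3 (R): throw ball1 h=8 -> lands@11:R; in-air after throw: [b2@4:L b3@5:R b1@11:R]
Beat 4 (L): throw ball2 h=3 -> lands@7:R; in-air after throw: [b3@5:R b2@7:R b1@11:R]
Beat 5 (R): throw ball3 h=3 -> lands@8:L; in-air after throw: [b2@7:R b3@8:L b1@11:R]
Beat 6 (L): throw ball4 h=3 -> lands@9:R; in-air after throw: [b2@7:R b3@8:L b4@9:R b1@11:R]
Beat 7 (R): throw ball2 h=3 -> lands@10:L; in-air after throw: [b3@8:L b4@9:R b2@10:L b1@11:R]
Beat 8 (L): throw ball3 h=8 -> lands@16:L; in-air after throw: [b4@9:R b2@10:L b1@11:R b3@16:L]
Ball 3: thrown@2 h=3 -> first land @5; rethrown@5 h=3 -> second land @8

Answer: 5 8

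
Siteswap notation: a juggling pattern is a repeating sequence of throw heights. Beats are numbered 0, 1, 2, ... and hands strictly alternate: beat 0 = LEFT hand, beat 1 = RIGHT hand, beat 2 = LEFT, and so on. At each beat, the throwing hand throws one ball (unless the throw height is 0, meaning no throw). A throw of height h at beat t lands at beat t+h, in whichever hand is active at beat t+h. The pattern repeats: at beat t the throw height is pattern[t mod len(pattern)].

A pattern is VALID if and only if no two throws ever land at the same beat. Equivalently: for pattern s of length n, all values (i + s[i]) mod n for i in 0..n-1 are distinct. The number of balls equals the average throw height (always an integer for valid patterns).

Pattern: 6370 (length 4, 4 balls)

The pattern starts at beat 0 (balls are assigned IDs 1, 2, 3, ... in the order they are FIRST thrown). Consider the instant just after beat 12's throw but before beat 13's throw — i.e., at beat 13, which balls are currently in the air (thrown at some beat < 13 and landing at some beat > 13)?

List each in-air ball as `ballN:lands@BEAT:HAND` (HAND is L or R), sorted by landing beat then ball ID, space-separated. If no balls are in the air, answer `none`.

Beat 0 (L): throw ball1 h=6 -> lands@6:L; in-air after throw: [b1@6:L]
Beat 1 (R): throw ball2 h=3 -> lands@4:L; in-air after throw: [b2@4:L b1@6:L]
Beat 2 (L): throw ball3 h=7 -> lands@9:R; in-air after throw: [b2@4:L b1@6:L b3@9:R]
Beat 4 (L): throw ball2 h=6 -> lands@10:L; in-air after throw: [b1@6:L b3@9:R b2@10:L]
Beat 5 (R): throw ball4 h=3 -> lands@8:L; in-air after throw: [b1@6:L b4@8:L b3@9:R b2@10:L]
Beat 6 (L): throw ball1 h=7 -> lands@13:R; in-air after throw: [b4@8:L b3@9:R b2@10:L b1@13:R]
Beat 8 (L): throw ball4 h=6 -> lands@14:L; in-air after throw: [b3@9:R b2@10:L b1@13:R b4@14:L]
Beat 9 (R): throw ball3 h=3 -> lands@12:L; in-air after throw: [b2@10:L b3@12:L b1@13:R b4@14:L]
Beat 10 (L): throw ball2 h=7 -> lands@17:R; in-air after throw: [b3@12:L b1@13:R b4@14:L b2@17:R]
Beat 12 (L): throw ball3 h=6 -> lands@18:L; in-air after throw: [b1@13:R b4@14:L b2@17:R b3@18:L]
Beat 13 (R): throw ball1 h=3 -> lands@16:L; in-air after throw: [b4@14:L b1@16:L b2@17:R b3@18:L]

Answer: ball4:lands@14:L ball2:lands@17:R ball3:lands@18:L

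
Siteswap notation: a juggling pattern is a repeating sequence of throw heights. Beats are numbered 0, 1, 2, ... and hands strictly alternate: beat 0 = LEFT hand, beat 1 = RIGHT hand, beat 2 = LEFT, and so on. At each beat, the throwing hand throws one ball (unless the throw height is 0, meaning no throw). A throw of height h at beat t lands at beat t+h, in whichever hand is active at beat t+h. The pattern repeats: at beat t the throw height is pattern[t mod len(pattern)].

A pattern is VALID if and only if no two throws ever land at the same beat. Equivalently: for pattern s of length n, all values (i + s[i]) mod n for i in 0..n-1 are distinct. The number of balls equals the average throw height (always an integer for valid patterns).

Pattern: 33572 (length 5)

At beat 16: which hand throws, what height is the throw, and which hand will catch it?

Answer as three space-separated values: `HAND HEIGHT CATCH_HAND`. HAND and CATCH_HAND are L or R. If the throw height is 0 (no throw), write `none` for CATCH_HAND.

Beat 16: 16 mod 2 = 0, so hand = L
Throw height = pattern[16 mod 5] = pattern[1] = 3
Lands at beat 16+3=19, 19 mod 2 = 1, so catch hand = R

Answer: L 3 R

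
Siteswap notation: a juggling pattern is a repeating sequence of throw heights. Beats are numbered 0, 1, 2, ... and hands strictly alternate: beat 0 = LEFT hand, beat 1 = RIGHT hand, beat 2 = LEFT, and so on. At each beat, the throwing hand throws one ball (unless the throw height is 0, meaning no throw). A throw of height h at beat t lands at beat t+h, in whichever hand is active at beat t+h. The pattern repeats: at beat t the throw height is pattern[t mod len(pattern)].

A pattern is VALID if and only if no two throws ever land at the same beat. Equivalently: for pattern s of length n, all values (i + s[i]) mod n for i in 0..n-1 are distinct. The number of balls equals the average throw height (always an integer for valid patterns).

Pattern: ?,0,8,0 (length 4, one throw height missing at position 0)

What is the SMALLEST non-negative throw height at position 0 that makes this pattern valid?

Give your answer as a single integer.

i=0: s[i]=? (unknown)
i=1: (1 + 0) mod 4 = 1
i=2: (2 + 8) mod 4 = 2
i=3: (3 + 0) mod 4 = 3
Known residues: [1, 2, 3]; need a permutation of 0..3, so missing residue r = 0
Need (0 + s) mod 4 = 0; smallest s = (0 - 0) mod 4 = 0

Answer: 0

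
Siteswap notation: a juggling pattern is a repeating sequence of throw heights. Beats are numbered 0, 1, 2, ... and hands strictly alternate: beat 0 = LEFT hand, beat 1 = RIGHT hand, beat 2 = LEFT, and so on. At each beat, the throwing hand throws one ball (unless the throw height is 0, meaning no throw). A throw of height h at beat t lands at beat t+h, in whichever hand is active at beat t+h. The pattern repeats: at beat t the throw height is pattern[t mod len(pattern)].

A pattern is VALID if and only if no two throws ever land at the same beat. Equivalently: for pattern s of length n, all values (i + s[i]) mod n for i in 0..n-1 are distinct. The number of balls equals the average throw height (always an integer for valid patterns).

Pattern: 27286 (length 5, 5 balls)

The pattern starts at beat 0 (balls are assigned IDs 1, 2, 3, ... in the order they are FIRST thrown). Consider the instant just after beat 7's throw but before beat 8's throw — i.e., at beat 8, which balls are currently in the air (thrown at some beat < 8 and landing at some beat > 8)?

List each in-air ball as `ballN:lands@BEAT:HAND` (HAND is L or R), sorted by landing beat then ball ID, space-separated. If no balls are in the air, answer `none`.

Answer: ball4:lands@9:R ball1:lands@10:L ball3:lands@11:R ball5:lands@13:R

Derivation:
Beat 0 (L): throw ball1 h=2 -> lands@2:L; in-air after throw: [b1@2:L]
Beat 1 (R): throw ball2 h=7 -> lands@8:L; in-air after throw: [b1@2:L b2@8:L]
Beat 2 (L): throw ball1 h=2 -> lands@4:L; in-air after throw: [b1@4:L b2@8:L]
Beat 3 (R): throw ball3 h=8 -> lands@11:R; in-air after throw: [b1@4:L b2@8:L b3@11:R]
Beat 4 (L): throw ball1 h=6 -> lands@10:L; in-air after throw: [b2@8:L b1@10:L b3@11:R]
Beat 5 (R): throw ball4 h=2 -> lands@7:R; in-air after throw: [b4@7:R b2@8:L b1@10:L b3@11:R]
Beat 6 (L): throw ball5 h=7 -> lands@13:R; in-air after throw: [b4@7:R b2@8:L b1@10:L b3@11:R b5@13:R]
Beat 7 (R): throw ball4 h=2 -> lands@9:R; in-air after throw: [b2@8:L b4@9:R b1@10:L b3@11:R b5@13:R]
Beat 8 (L): throw ball2 h=8 -> lands@16:L; in-air after throw: [b4@9:R b1@10:L b3@11:R b5@13:R b2@16:L]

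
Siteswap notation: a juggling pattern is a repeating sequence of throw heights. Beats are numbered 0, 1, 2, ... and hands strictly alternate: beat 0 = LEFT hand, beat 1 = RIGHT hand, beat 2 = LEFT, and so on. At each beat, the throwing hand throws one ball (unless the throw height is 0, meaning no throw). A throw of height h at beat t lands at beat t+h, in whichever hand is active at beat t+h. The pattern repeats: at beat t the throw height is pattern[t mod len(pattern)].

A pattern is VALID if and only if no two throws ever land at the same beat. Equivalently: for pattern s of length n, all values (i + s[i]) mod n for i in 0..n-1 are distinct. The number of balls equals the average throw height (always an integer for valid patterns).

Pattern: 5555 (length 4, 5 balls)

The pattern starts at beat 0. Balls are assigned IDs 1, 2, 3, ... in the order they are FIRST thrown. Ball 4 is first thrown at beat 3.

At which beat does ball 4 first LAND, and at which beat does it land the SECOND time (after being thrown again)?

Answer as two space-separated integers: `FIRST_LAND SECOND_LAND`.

Beat 0 (L): throw ball1 h=5 -> lands@5:R; in-air after throw: [b1@5:R]
Beat 1 (R): throw ball2 h=5 -> lands@6:L; in-air after throw: [b1@5:R b2@6:L]
Beat 2 (L): throw ball3 h=5 -> lands@7:R; in-air after throw: [b1@5:R b2@6:L b3@7:R]
Beat 3 (R): throw ball4 h=5 -> lands@8:L; in-air after throw: [b1@5:R b2@6:L b3@7:R b4@8:L]
Beat 4 (L): throw ball5 h=5 -> lands@9:R; in-air after throw: [b1@5:R b2@6:L b3@7:R b4@8:L b5@9:R]
Beat 5 (R): throw ball1 h=5 -> lands@10:L; in-air after throw: [b2@6:L b3@7:R b4@8:L b5@9:R b1@10:L]
Beat 6 (L): throw ball2 h=5 -> lands@11:R; in-air after throw: [b3@7:R b4@8:L b5@9:R b1@10:L b2@11:R]
Beat 7 (R): throw ball3 h=5 -> lands@12:L; in-air after throw: [b4@8:L b5@9:R b1@10:L b2@11:R b3@12:L]
Beat 8 (L): throw ball4 h=5 -> lands@13:R; in-air after throw: [b5@9:R b1@10:L b2@11:R b3@12:L b4@13:R]
Beat 9 (R): throw ball5 h=5 -> lands@14:L; in-air after throw: [b1@10:L b2@11:R b3@12:L b4@13:R b5@14:L]
Beat 10 (L): throw ball1 h=5 -> lands@15:R; in-air after throw: [b2@11:R b3@12:L b4@13:R b5@14:L b1@15:R]
Beat 11 (R): throw ball2 h=5 -> lands@16:L; in-air after throw: [b3@12:L b4@13:R b5@14:L b1@15:R b2@16:L]
Beat 12 (L): throw ball3 h=5 -> lands@17:R; in-air after throw: [b4@13:R b5@14:L b1@15:R b2@16:L b3@17:R]
Beat 13 (R): throw ball4 h=5 -> lands@18:L; in-air after throw: [b5@14:L b1@15:R b2@16:L b3@17:R b4@18:L]
Ball 4: thrown@3 h=5 -> first land @8; rethrown@8 h=5 -> second land @13

Answer: 8 13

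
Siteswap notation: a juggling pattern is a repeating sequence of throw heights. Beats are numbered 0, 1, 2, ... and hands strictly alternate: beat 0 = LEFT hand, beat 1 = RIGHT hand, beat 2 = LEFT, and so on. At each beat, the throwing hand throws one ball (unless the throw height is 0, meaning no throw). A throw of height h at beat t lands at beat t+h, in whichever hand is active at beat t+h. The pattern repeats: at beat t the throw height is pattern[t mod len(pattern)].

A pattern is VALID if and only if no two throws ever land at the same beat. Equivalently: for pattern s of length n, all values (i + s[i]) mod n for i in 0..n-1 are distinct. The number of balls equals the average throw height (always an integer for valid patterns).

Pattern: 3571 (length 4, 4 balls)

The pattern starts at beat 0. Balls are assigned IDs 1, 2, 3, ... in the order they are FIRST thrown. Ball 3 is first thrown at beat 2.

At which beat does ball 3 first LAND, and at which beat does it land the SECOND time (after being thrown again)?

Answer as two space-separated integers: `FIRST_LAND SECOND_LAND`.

Answer: 9 14

Derivation:
Beat 0 (L): throw ball1 h=3 -> lands@3:R; in-air after throw: [b1@3:R]
Beat 1 (R): throw ball2 h=5 -> lands@6:L; in-air after throw: [b1@3:R b2@6:L]
Beat 2 (L): throw ball3 h=7 -> lands@9:R; in-air after throw: [b1@3:R b2@6:L b3@9:R]
Beat 3 (R): throw ball1 h=1 -> lands@4:L; in-air after throw: [b1@4:L b2@6:L b3@9:R]
Beat 4 (L): throw ball1 h=3 -> lands@7:R; in-air after throw: [b2@6:L b1@7:R b3@9:R]
Beat 5 (R): throw ball4 h=5 -> lands@10:L; in-air after throw: [b2@6:L b1@7:R b3@9:R b4@10:L]
Beat 6 (L): throw ball2 h=7 -> lands@13:R; in-air after throw: [b1@7:R b3@9:R b4@10:L b2@13:R]
Beat 7 (R): throw ball1 h=1 -> lands@8:L; in-air after throw: [b1@8:L b3@9:R b4@10:L b2@13:R]
Beat 8 (L): throw ball1 h=3 -> lands@11:R; in-air after throw: [b3@9:R b4@10:L b1@11:R b2@13:R]
Beat 9 (R): throw ball3 h=5 -> lands@14:L; in-air after throw: [b4@10:L b1@11:R b2@13:R b3@14:L]
Beat 10 (L): throw ball4 h=7 -> lands@17:R; in-air after throw: [b1@11:R b2@13:R b3@14:L b4@17:R]
Beat 11 (R): throw ball1 h=1 -> lands@12:L; in-air after throw: [b1@12:L b2@13:R b3@14:L b4@17:R]
Beat 12 (L): throw ball1 h=3 -> lands@15:R; in-air after throw: [b2@13:R b3@14:L b1@15:R b4@17:R]
Beat 13 (R): throw ball2 h=5 -> lands@18:L; in-air after throw: [b3@14:L b1@15:R b4@17:R b2@18:L]
Beat 14 (L): throw ball3 h=7 -> lands@21:R; in-air after throw: [b1@15:R b4@17:R b2@18:L b3@21:R]
Ball 3: thrown@2 h=7 -> first land @9; rethrown@9 h=5 -> second land @14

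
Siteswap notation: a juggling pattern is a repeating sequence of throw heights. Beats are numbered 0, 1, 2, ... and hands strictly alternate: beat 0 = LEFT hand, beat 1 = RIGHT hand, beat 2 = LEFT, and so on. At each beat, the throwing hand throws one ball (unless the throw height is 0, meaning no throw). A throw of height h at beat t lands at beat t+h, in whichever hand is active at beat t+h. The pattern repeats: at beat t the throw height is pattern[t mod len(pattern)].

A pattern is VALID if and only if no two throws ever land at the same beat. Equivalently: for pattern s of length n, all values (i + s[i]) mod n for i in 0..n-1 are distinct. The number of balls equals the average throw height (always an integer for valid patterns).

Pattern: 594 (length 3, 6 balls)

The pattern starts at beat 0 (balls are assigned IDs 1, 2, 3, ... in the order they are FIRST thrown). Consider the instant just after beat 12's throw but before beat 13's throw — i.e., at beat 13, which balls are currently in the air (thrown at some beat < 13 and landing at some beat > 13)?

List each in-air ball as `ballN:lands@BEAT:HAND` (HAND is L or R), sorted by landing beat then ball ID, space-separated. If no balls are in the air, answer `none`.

Answer: ball1:lands@14:L ball3:lands@15:R ball6:lands@16:L ball4:lands@17:R ball2:lands@19:R

Derivation:
Beat 0 (L): throw ball1 h=5 -> lands@5:R; in-air after throw: [b1@5:R]
Beat 1 (R): throw ball2 h=9 -> lands@10:L; in-air after throw: [b1@5:R b2@10:L]
Beat 2 (L): throw ball3 h=4 -> lands@6:L; in-air after throw: [b1@5:R b3@6:L b2@10:L]
Beat 3 (R): throw ball4 h=5 -> lands@8:L; in-air after throw: [b1@5:R b3@6:L b4@8:L b2@10:L]
Beat 4 (L): throw ball5 h=9 -> lands@13:R; in-air after throw: [b1@5:R b3@6:L b4@8:L b2@10:L b5@13:R]
Beat 5 (R): throw ball1 h=4 -> lands@9:R; in-air after throw: [b3@6:L b4@8:L b1@9:R b2@10:L b5@13:R]
Beat 6 (L): throw ball3 h=5 -> lands@11:R; in-air after throw: [b4@8:L b1@9:R b2@10:L b3@11:R b5@13:R]
Beat 7 (R): throw ball6 h=9 -> lands@16:L; in-air after throw: [b4@8:L b1@9:R b2@10:L b3@11:R b5@13:R b6@16:L]
Beat 8 (L): throw ball4 h=4 -> lands@12:L; in-air after throw: [b1@9:R b2@10:L b3@11:R b4@12:L b5@13:R b6@16:L]
Beat 9 (R): throw ball1 h=5 -> lands@14:L; in-air after throw: [b2@10:L b3@11:R b4@12:L b5@13:R b1@14:L b6@16:L]
Beat 10 (L): throw ball2 h=9 -> lands@19:R; in-air after throw: [b3@11:R b4@12:L b5@13:R b1@14:L b6@16:L b2@19:R]
Beat 11 (R): throw ball3 h=4 -> lands@15:R; in-air after throw: [b4@12:L b5@13:R b1@14:L b3@15:R b6@16:L b2@19:R]
Beat 12 (L): throw ball4 h=5 -> lands@17:R; in-air after throw: [b5@13:R b1@14:L b3@15:R b6@16:L b4@17:R b2@19:R]
Beat 13 (R): throw ball5 h=9 -> lands@22:L; in-air after throw: [b1@14:L b3@15:R b6@16:L b4@17:R b2@19:R b5@22:L]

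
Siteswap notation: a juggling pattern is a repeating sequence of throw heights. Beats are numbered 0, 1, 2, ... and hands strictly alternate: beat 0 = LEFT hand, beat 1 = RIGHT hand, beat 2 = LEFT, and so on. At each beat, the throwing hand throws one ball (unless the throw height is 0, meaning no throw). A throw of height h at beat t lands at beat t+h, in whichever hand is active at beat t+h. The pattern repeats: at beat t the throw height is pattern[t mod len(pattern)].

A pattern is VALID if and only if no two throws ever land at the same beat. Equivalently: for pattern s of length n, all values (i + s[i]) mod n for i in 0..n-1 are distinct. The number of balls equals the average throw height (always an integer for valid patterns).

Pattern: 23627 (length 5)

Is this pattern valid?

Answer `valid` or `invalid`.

i=0: (i + s[i]) mod n = (0 + 2) mod 5 = 2
i=1: (i + s[i]) mod n = (1 + 3) mod 5 = 4
i=2: (i + s[i]) mod n = (2 + 6) mod 5 = 3
i=3: (i + s[i]) mod n = (3 + 2) mod 5 = 0
i=4: (i + s[i]) mod n = (4 + 7) mod 5 = 1
Residues: [2, 4, 3, 0, 1], distinct: True

Answer: valid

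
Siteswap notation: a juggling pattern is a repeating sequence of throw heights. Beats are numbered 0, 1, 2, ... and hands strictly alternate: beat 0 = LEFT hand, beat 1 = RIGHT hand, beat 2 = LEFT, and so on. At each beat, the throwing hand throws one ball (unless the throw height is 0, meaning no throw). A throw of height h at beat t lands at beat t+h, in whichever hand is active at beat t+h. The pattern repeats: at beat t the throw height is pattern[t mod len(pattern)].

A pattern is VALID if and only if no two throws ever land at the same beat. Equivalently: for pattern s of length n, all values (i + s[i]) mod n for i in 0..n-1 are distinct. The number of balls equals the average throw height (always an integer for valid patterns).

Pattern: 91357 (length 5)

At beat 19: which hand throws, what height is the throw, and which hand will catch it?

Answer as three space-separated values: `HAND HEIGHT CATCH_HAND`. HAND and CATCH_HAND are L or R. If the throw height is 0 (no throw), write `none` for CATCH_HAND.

Beat 19: 19 mod 2 = 1, so hand = R
Throw height = pattern[19 mod 5] = pattern[4] = 7
Lands at beat 19+7=26, 26 mod 2 = 0, so catch hand = L

Answer: R 7 L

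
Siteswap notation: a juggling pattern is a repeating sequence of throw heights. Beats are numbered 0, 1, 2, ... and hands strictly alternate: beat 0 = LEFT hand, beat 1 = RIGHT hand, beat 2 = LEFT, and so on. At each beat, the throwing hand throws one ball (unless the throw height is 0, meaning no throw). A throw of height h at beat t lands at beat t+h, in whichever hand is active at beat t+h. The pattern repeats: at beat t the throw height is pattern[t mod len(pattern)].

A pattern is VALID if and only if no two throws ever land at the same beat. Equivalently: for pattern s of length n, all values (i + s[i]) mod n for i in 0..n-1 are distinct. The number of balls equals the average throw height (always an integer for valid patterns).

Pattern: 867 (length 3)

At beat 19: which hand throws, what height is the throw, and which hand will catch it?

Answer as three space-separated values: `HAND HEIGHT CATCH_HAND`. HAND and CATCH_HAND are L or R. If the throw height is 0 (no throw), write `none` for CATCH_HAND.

Beat 19: 19 mod 2 = 1, so hand = R
Throw height = pattern[19 mod 3] = pattern[1] = 6
Lands at beat 19+6=25, 25 mod 2 = 1, so catch hand = R

Answer: R 6 R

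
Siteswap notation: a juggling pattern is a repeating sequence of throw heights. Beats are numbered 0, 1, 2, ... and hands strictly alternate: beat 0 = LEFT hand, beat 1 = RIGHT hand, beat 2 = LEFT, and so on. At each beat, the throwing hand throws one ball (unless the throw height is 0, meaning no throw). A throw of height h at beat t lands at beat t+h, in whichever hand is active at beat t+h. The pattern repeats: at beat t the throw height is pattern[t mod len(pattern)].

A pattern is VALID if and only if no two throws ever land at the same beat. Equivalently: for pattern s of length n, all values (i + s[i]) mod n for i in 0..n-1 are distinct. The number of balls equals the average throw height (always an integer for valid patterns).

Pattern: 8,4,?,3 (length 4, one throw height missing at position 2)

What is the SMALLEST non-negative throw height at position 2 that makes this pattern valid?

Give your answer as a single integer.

i=0: (0 + 8) mod 4 = 0
i=1: (1 + 4) mod 4 = 1
i=2: s[i]=? (unknown)
i=3: (3 + 3) mod 4 = 2
Known residues: [0, 1, 2]; need a permutation of 0..3, so missing residue r = 3
Need (2 + s) mod 4 = 3; smallest s = (3 - 2) mod 4 = 1

Answer: 1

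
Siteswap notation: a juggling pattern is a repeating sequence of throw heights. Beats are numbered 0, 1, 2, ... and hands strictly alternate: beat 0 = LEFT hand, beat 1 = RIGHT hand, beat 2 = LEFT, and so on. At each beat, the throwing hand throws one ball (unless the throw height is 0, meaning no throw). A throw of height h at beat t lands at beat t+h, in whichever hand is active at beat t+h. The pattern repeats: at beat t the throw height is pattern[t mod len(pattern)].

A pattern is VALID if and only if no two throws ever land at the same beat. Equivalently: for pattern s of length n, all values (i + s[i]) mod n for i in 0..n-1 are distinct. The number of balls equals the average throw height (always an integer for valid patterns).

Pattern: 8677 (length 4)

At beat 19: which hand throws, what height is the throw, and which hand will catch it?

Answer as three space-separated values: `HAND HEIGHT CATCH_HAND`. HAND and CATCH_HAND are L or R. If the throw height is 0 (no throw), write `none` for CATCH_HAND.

Answer: R 7 L

Derivation:
Beat 19: 19 mod 2 = 1, so hand = R
Throw height = pattern[19 mod 4] = pattern[3] = 7
Lands at beat 19+7=26, 26 mod 2 = 0, so catch hand = L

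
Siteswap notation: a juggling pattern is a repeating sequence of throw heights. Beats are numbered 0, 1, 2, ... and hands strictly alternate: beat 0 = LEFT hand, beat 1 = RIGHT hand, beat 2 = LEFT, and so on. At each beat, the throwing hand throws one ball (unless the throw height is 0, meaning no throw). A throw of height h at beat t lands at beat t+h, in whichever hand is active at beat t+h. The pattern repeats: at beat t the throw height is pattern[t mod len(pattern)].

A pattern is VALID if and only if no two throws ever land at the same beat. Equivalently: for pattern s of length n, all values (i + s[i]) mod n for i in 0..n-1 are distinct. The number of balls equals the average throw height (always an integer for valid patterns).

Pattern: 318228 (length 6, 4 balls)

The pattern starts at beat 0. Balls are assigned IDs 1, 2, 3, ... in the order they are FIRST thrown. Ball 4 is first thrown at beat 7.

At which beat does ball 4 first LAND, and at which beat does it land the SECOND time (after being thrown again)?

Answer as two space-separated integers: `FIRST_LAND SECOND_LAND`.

Answer: 8 16

Derivation:
Beat 0 (L): throw ball1 h=3 -> lands@3:R; in-air after throw: [b1@3:R]
Beat 1 (R): throw ball2 h=1 -> lands@2:L; in-air after throw: [b2@2:L b1@3:R]
Beat 2 (L): throw ball2 h=8 -> lands@10:L; in-air after throw: [b1@3:R b2@10:L]
Beat 3 (R): throw ball1 h=2 -> lands@5:R; in-air after throw: [b1@5:R b2@10:L]
Beat 4 (L): throw ball3 h=2 -> lands@6:L; in-air after throw: [b1@5:R b3@6:L b2@10:L]
Beat 5 (R): throw ball1 h=8 -> lands@13:R; in-air after throw: [b3@6:L b2@10:L b1@13:R]
Beat 6 (L): throw ball3 h=3 -> lands@9:R; in-air after throw: [b3@9:R b2@10:L b1@13:R]
Beat 7 (R): throw ball4 h=1 -> lands@8:L; in-air after throw: [b4@8:L b3@9:R b2@10:L b1@13:R]
Beat 8 (L): throw ball4 h=8 -> lands@16:L; in-air after throw: [b3@9:R b2@10:L b1@13:R b4@16:L]
Beat 9 (R): throw ball3 h=2 -> lands@11:R; in-air after throw: [b2@10:L b3@11:R b1@13:R b4@16:L]
Beat 10 (L): throw ball2 h=2 -> lands@12:L; in-air after throw: [b3@11:R b2@12:L b1@13:R b4@16:L]
Beat 11 (R): throw ball3 h=8 -> lands@19:R; in-air after throw: [b2@12:L b1@13:R b4@16:L b3@19:R]
Beat 12 (L): throw ball2 h=3 -> lands@15:R; in-air after throw: [b1@13:R b2@15:R b4@16:L b3@19:R]
Beat 13 (R): throw ball1 h=1 -> lands@14:L; in-air after throw: [b1@14:L b2@15:R b4@16:L b3@19:R]
Beat 14 (L): throw ball1 h=8 -> lands@22:L; in-air after throw: [b2@15:R b4@16:L b3@19:R b1@22:L]
Beat 15 (R): throw ball2 h=2 -> lands@17:R; in-air after throw: [b4@16:L b2@17:R b3@19:R b1@22:L]
Beat 16 (L): throw ball4 h=2 -> lands@18:L; in-air after throw: [b2@17:R b4@18:L b3@19:R b1@22:L]
Ball 4: thrown@7 h=1 -> first land @8; rethrown@8 h=8 -> second land @16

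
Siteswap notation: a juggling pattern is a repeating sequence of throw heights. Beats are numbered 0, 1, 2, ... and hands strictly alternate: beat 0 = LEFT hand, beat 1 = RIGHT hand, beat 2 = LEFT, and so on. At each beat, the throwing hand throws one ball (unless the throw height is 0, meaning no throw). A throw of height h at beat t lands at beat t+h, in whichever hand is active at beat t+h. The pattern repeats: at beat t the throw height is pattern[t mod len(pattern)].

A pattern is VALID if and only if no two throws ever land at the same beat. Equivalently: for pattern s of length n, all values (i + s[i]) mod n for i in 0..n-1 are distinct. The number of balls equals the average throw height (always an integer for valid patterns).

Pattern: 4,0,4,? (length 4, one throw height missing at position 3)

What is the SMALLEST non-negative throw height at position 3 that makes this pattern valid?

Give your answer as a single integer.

Answer: 0

Derivation:
i=0: (0 + 4) mod 4 = 0
i=1: (1 + 0) mod 4 = 1
i=2: (2 + 4) mod 4 = 2
i=3: s[i]=? (unknown)
Known residues: [0, 1, 2]; need a permutation of 0..3, so missing residue r = 3
Need (3 + s) mod 4 = 3; smallest s = (3 - 3) mod 4 = 0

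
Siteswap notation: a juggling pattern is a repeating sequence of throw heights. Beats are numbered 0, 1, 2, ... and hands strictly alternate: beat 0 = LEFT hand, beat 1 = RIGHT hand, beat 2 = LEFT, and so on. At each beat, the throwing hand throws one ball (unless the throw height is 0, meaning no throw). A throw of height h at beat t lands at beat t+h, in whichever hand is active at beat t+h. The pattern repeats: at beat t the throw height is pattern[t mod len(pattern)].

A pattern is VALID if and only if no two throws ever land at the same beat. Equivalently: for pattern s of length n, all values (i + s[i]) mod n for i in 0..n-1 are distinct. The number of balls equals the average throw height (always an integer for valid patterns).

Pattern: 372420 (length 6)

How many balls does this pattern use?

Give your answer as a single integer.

Pattern = [3, 7, 2, 4, 2, 0], length n = 6
  position 0: throw height = 3, running sum = 3
  position 1: throw height = 7, running sum = 10
  position 2: throw height = 2, running sum = 12
  position 3: throw height = 4, running sum = 16
  position 4: throw height = 2, running sum = 18
  position 5: throw height = 0, running sum = 18
Total sum = 18; balls = sum / n = 18 / 6 = 3

Answer: 3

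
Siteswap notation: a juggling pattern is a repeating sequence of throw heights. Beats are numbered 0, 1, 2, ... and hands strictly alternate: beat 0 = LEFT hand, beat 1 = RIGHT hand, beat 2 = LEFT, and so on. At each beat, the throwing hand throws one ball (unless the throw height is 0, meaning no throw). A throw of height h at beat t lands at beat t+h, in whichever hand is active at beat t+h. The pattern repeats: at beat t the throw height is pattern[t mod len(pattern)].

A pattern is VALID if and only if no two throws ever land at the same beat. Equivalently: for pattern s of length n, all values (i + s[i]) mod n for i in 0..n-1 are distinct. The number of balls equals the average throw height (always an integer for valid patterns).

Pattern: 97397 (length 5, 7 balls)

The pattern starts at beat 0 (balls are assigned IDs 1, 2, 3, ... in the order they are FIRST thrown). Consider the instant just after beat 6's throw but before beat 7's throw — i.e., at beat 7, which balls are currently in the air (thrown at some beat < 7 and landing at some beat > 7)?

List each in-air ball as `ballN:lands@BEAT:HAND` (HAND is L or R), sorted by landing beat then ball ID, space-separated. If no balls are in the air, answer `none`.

Beat 0 (L): throw ball1 h=9 -> lands@9:R; in-air after throw: [b1@9:R]
Beat 1 (R): throw ball2 h=7 -> lands@8:L; in-air after throw: [b2@8:L b1@9:R]
Beat 2 (L): throw ball3 h=3 -> lands@5:R; in-air after throw: [b3@5:R b2@8:L b1@9:R]
Beat 3 (R): throw ball4 h=9 -> lands@12:L; in-air after throw: [b3@5:R b2@8:L b1@9:R b4@12:L]
Beat 4 (L): throw ball5 h=7 -> lands@11:R; in-air after throw: [b3@5:R b2@8:L b1@9:R b5@11:R b4@12:L]
Beat 5 (R): throw ball3 h=9 -> lands@14:L; in-air after throw: [b2@8:L b1@9:R b5@11:R b4@12:L b3@14:L]
Beat 6 (L): throw ball6 h=7 -> lands@13:R; in-air after throw: [b2@8:L b1@9:R b5@11:R b4@12:L b6@13:R b3@14:L]
Beat 7 (R): throw ball7 h=3 -> lands@10:L; in-air after throw: [b2@8:L b1@9:R b7@10:L b5@11:R b4@12:L b6@13:R b3@14:L]

Answer: ball2:lands@8:L ball1:lands@9:R ball5:lands@11:R ball4:lands@12:L ball6:lands@13:R ball3:lands@14:L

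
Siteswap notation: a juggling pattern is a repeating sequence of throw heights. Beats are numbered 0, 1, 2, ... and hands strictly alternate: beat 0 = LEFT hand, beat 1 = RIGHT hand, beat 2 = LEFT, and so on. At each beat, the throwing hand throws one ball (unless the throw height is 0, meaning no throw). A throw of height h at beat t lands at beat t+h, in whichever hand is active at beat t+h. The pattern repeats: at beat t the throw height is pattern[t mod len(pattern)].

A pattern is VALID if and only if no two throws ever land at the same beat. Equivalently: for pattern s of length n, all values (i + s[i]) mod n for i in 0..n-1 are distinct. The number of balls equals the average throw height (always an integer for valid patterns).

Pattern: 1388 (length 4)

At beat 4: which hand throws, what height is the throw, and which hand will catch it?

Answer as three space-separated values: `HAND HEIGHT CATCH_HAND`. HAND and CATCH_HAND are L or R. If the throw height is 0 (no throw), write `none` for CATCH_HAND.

Answer: L 1 R

Derivation:
Beat 4: 4 mod 2 = 0, so hand = L
Throw height = pattern[4 mod 4] = pattern[0] = 1
Lands at beat 4+1=5, 5 mod 2 = 1, so catch hand = R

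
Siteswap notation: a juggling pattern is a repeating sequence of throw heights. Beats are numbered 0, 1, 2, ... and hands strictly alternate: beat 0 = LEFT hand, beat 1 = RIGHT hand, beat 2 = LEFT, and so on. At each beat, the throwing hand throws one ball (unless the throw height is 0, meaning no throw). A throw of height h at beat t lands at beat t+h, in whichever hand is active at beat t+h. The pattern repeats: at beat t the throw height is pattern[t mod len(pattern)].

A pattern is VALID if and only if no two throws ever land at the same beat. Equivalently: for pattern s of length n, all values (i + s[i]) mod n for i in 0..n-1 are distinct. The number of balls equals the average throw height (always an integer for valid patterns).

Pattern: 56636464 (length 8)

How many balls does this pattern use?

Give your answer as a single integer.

Answer: 5

Derivation:
Pattern = [5, 6, 6, 3, 6, 4, 6, 4], length n = 8
  position 0: throw height = 5, running sum = 5
  position 1: throw height = 6, running sum = 11
  position 2: throw height = 6, running sum = 17
  position 3: throw height = 3, running sum = 20
  position 4: throw height = 6, running sum = 26
  position 5: throw height = 4, running sum = 30
  position 6: throw height = 6, running sum = 36
  position 7: throw height = 4, running sum = 40
Total sum = 40; balls = sum / n = 40 / 8 = 5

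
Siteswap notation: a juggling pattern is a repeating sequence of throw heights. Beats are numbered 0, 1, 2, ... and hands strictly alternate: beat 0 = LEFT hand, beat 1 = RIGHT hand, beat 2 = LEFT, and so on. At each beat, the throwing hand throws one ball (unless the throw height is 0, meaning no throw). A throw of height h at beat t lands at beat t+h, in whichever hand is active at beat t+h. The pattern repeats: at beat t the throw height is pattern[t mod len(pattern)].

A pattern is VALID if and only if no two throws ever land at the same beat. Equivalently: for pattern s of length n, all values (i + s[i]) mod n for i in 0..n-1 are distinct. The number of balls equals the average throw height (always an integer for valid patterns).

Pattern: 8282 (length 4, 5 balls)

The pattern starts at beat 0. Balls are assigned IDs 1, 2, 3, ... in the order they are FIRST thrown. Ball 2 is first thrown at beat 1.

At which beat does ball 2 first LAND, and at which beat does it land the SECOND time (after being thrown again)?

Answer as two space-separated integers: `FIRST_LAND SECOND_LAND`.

Answer: 3 5

Derivation:
Beat 0 (L): throw ball1 h=8 -> lands@8:L; in-air after throw: [b1@8:L]
Beat 1 (R): throw ball2 h=2 -> lands@3:R; in-air after throw: [b2@3:R b1@8:L]
Beat 2 (L): throw ball3 h=8 -> lands@10:L; in-air after throw: [b2@3:R b1@8:L b3@10:L]
Beat 3 (R): throw ball2 h=2 -> lands@5:R; in-air after throw: [b2@5:R b1@8:L b3@10:L]
Beat 4 (L): throw ball4 h=8 -> lands@12:L; in-air after throw: [b2@5:R b1@8:L b3@10:L b4@12:L]
Beat 5 (R): throw ball2 h=2 -> lands@7:R; in-air after throw: [b2@7:R b1@8:L b3@10:L b4@12:L]
Ball 2: thrown@1 h=2 -> first land @3; rethrown@3 h=2 -> second land @5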